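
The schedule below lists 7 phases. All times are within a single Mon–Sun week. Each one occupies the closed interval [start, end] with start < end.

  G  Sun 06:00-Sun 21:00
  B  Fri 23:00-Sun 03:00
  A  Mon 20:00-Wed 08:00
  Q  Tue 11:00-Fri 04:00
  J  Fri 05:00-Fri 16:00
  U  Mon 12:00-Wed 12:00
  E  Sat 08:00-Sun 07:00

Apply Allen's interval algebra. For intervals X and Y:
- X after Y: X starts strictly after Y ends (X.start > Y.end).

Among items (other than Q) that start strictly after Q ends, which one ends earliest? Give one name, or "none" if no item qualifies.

Target Q = [Tue 11:00, Fri 04:00].
A [Mon 20:00, Wed 08:00] → overlaps → excluded.
B [Fri 23:00, Sun 03:00] → after → candidate.
E [Sat 08:00, Sun 07:00] → after → candidate.
G [Sun 06:00, Sun 21:00] → after → candidate.
J [Fri 05:00, Fri 16:00] → after → candidate.
U [Mon 12:00, Wed 12:00] → overlaps → excluded.
Among candidates, earliest end is Fri 16:00 → J.

J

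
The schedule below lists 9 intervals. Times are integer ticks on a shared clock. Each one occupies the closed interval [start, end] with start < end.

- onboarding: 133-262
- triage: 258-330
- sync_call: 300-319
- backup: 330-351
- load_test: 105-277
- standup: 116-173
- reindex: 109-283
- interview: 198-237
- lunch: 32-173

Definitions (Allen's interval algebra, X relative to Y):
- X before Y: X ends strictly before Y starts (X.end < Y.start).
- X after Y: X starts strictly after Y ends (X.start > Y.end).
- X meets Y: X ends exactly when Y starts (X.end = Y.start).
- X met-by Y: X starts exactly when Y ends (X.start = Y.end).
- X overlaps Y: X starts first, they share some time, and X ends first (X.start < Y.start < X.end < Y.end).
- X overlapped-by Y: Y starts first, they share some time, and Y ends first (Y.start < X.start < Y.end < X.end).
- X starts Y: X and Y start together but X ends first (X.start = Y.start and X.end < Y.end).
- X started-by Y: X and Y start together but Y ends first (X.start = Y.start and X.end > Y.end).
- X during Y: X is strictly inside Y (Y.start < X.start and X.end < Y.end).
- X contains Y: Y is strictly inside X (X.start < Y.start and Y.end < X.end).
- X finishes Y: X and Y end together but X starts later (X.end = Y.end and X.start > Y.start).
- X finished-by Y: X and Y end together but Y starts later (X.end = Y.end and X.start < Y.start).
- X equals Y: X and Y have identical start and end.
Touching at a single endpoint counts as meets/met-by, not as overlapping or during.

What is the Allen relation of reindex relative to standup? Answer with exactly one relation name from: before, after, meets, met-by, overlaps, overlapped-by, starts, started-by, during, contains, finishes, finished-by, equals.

contains

reindex = [109, 283]; standup = [116, 173].
Compare endpoints: reindex.start < standup.start, reindex.start < standup.end, reindex.end > standup.start, reindex.end > standup.end.
That pattern is 'contains'.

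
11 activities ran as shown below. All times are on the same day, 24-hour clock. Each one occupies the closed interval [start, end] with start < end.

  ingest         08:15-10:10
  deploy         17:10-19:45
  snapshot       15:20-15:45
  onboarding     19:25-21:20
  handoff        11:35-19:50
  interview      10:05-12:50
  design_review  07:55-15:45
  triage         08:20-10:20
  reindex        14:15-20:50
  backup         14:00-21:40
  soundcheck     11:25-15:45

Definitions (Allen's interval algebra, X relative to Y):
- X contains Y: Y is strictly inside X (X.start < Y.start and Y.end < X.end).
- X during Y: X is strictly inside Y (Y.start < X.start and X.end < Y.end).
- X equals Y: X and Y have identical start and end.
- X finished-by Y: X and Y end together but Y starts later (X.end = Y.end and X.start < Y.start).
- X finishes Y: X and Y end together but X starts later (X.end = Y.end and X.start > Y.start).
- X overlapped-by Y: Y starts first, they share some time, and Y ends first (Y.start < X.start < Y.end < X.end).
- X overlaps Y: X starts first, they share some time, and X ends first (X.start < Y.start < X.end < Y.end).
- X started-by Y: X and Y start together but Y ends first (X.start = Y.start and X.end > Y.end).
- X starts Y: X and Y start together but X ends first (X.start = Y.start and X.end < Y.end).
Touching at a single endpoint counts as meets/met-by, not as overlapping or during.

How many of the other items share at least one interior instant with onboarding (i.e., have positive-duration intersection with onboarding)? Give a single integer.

4

Target onboarding = [19:25, 21:20].
backup [14:00, 21:40] → contains → counts.
deploy [17:10, 19:45] → overlaps → counts.
design_review [07:55, 15:45] → before → no.
handoff [11:35, 19:50] → overlaps → counts.
ingest [08:15, 10:10] → before → no.
interview [10:05, 12:50] → before → no.
reindex [14:15, 20:50] → overlaps → counts.
snapshot [15:20, 15:45] → before → no.
soundcheck [11:25, 15:45] → before → no.
triage [08:20, 10:20] → before → no.
Total: 4.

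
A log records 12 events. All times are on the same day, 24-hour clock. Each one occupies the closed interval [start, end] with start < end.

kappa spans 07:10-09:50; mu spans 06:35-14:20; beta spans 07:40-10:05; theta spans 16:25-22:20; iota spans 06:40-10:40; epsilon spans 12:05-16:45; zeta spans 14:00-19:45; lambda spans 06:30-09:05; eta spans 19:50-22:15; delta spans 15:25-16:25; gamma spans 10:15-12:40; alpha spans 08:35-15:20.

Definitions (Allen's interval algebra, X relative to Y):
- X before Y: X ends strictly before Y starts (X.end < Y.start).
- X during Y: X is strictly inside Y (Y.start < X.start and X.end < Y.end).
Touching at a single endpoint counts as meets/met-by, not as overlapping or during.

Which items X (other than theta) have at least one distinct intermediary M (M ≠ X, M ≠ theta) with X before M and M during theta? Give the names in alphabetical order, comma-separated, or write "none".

alpha, beta, delta, epsilon, gamma, iota, kappa, lambda, mu, zeta

Target theta = [16:25, 22:20].
Intermediaries M with M during theta: eta.
Via eta — items with X before eta: alpha, beta, delta, epsilon, gamma, iota, kappa, lambda, mu, zeta.
Union: alpha, beta, delta, epsilon, gamma, iota, kappa, lambda, mu, zeta.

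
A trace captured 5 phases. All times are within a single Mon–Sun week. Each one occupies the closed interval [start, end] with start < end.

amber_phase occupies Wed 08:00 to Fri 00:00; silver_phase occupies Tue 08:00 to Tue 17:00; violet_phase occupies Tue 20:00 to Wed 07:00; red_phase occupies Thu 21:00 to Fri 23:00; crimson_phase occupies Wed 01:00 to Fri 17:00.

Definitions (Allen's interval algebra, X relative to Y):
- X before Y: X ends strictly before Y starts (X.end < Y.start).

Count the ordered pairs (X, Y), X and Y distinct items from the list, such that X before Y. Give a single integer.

6

Checking all 20 ordered pairs for relation 'before'; matching pairs in alphabetical order:
(silver_phase, amber_phase): silver_phase before amber_phase ✓
(silver_phase, crimson_phase): silver_phase before crimson_phase ✓
(silver_phase, red_phase): silver_phase before red_phase ✓
(silver_phase, violet_phase): silver_phase before violet_phase ✓
(violet_phase, amber_phase): violet_phase before amber_phase ✓
(violet_phase, red_phase): violet_phase before red_phase ✓
Count: 6.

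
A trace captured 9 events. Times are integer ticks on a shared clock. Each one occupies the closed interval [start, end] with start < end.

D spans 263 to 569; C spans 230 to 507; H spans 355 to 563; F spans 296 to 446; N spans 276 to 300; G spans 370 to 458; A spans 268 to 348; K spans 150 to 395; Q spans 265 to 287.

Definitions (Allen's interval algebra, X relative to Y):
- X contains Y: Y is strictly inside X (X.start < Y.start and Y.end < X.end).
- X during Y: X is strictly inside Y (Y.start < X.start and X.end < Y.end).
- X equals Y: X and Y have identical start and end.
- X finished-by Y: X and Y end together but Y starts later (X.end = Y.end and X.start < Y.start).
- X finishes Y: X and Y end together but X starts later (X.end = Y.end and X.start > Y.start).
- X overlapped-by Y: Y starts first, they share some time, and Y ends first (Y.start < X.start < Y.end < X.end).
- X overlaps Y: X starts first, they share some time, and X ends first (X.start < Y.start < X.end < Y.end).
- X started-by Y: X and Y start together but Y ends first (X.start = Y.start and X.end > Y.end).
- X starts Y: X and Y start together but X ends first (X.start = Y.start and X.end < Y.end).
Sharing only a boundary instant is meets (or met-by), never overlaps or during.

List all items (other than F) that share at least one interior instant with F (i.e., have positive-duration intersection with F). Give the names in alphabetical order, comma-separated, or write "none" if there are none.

Target F = [296, 446].
A [268, 348] → overlaps → yes.
C [230, 507] → contains → yes.
D [263, 569] → contains → yes.
G [370, 458] → overlapped-by → yes.
H [355, 563] → overlapped-by → yes.
K [150, 395] → overlaps → yes.
N [276, 300] → overlaps → yes.
Q [265, 287] → before → no.
Result: A, C, D, G, H, K, N.

A, C, D, G, H, K, N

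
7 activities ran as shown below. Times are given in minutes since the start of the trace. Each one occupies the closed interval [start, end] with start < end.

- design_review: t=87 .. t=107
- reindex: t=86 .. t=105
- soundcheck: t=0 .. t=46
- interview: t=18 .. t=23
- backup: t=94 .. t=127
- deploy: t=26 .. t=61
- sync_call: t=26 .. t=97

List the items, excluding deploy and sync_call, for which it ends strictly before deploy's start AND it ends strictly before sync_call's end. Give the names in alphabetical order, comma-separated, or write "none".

Conditions: its end is strictly before deploy's start (X.end < t=26) AND its end is strictly before sync_call's end (X.end < t=97).
backup: end t=127 < t=26? ✗; end t=127 < t=97? ✗ → no.
design_review: end t=107 < t=26? ✗; end t=107 < t=97? ✗ → no.
interview: end t=23 < t=26? ✓; end t=23 < t=97? ✓ → yes.
reindex: end t=105 < t=26? ✗; end t=105 < t=97? ✗ → no.
soundcheck: end t=46 < t=26? ✗; end t=46 < t=97? ✓ → no.
Result: interview.

interview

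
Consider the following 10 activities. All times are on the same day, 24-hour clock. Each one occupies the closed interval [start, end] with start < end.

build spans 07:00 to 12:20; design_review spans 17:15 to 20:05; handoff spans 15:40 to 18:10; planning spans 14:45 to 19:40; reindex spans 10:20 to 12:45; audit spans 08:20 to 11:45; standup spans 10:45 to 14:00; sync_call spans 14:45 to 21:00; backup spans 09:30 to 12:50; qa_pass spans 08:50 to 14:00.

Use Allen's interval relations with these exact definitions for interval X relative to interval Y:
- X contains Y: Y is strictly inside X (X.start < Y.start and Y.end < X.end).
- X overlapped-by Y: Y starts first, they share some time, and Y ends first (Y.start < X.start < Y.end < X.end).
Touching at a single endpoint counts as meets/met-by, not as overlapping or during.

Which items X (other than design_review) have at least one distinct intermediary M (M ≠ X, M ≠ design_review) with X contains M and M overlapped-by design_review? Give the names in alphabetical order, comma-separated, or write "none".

Target design_review = [17:15, 20:05].
Intermediaries M with M overlapped-by design_review: none.
Union: none.

none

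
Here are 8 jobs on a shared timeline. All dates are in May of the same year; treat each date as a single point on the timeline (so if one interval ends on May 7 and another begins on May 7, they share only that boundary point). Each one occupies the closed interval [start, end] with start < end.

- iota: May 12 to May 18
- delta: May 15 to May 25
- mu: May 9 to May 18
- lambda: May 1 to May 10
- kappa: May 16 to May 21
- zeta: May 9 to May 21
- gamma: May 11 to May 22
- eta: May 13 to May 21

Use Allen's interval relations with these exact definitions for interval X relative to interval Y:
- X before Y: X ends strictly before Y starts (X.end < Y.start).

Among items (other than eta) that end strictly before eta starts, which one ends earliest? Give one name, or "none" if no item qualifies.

Target eta = [May 13, May 21].
delta [May 15, May 25] → overlapped-by → excluded.
gamma [May 11, May 22] → contains → excluded.
iota [May 12, May 18] → overlaps → excluded.
kappa [May 16, May 21] → finishes → excluded.
lambda [May 1, May 10] → before → candidate.
mu [May 9, May 18] → overlaps → excluded.
zeta [May 9, May 21] → finished-by → excluded.
Among candidates, earliest end is May 10 → lambda.

lambda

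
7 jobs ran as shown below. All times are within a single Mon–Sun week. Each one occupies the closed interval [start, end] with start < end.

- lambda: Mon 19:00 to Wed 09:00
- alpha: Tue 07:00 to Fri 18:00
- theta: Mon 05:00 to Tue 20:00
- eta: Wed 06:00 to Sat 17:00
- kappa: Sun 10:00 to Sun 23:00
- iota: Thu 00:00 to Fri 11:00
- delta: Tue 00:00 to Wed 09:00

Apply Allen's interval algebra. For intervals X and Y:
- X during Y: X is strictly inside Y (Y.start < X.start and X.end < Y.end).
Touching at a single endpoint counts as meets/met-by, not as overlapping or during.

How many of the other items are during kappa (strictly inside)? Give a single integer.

Target kappa = [Sun 10:00, Sun 23:00].
alpha [Tue 07:00, Fri 18:00] → before → no.
delta [Tue 00:00, Wed 09:00] → before → no.
eta [Wed 06:00, Sat 17:00] → before → no.
iota [Thu 00:00, Fri 11:00] → before → no.
lambda [Mon 19:00, Wed 09:00] → before → no.
theta [Mon 05:00, Tue 20:00] → before → no.
Total: 0.

0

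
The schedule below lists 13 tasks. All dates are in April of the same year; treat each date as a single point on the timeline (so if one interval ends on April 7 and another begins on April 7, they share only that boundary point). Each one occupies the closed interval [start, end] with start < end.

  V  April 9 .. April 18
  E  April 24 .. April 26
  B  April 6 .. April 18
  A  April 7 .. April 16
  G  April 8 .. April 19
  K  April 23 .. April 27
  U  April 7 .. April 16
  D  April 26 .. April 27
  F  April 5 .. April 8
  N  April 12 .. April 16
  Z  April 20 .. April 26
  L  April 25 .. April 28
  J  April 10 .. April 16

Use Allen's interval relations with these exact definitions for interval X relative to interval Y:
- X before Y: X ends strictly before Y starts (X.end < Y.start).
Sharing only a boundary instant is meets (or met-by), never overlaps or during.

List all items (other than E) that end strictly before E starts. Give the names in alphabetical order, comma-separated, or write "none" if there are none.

A, B, F, G, J, N, U, V

Target E = [April 24, April 26].
A [April 7, April 16] → before → yes.
B [April 6, April 18] → before → yes.
D [April 26, April 27] → met-by → no.
F [April 5, April 8] → before → yes.
G [April 8, April 19] → before → yes.
J [April 10, April 16] → before → yes.
K [April 23, April 27] → contains → no.
L [April 25, April 28] → overlapped-by → no.
N [April 12, April 16] → before → yes.
U [April 7, April 16] → before → yes.
V [April 9, April 18] → before → yes.
Z [April 20, April 26] → finished-by → no.
Result: A, B, F, G, J, N, U, V.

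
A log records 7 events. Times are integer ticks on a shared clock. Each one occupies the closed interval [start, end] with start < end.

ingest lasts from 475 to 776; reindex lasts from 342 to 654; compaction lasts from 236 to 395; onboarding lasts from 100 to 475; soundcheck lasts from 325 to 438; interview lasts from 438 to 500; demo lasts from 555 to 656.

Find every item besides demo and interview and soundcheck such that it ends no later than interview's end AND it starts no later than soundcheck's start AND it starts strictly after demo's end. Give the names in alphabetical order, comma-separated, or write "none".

Conditions: its end is no later than interview's end (X.end <= 500) AND its start is no later than soundcheck's start (X.start <= 325) AND its start is strictly after demo's end (X.start > 656).
compaction: end 395 <= 500? ✓; start 236 <= 325? ✓; start 236 > 656? ✗ → no.
ingest: end 776 <= 500? ✗; start 475 <= 325? ✗; start 475 > 656? ✗ → no.
onboarding: end 475 <= 500? ✓; start 100 <= 325? ✓; start 100 > 656? ✗ → no.
reindex: end 654 <= 500? ✗; start 342 <= 325? ✗; start 342 > 656? ✗ → no.
Result: none.

none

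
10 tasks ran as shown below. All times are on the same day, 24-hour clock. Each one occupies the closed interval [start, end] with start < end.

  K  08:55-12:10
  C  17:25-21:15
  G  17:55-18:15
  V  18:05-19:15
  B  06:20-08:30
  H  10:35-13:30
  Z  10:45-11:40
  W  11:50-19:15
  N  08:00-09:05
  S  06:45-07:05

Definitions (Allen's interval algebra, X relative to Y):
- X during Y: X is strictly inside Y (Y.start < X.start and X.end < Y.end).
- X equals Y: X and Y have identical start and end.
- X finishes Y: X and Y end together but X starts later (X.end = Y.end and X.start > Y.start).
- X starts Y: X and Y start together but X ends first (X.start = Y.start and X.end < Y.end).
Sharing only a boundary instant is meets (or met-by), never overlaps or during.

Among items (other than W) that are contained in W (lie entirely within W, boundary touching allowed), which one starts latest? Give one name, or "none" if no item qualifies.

V

Target W = [11:50, 19:15].
B [06:20, 08:30] → before → excluded.
C [17:25, 21:15] → overlapped-by → excluded.
G [17:55, 18:15] → during → candidate.
H [10:35, 13:30] → overlaps → excluded.
K [08:55, 12:10] → overlaps → excluded.
N [08:00, 09:05] → before → excluded.
S [06:45, 07:05] → before → excluded.
V [18:05, 19:15] → finishes → candidate.
Z [10:45, 11:40] → before → excluded.
Among candidates, latest start is 18:05 → V.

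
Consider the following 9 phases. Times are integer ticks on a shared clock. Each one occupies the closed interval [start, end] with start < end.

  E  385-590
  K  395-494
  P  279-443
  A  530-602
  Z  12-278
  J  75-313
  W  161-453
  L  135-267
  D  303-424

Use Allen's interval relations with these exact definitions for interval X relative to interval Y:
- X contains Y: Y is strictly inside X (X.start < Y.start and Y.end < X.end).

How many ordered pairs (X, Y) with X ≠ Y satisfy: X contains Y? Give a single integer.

6

Checking all 72 ordered pairs for relation 'contains'; matching pairs in alphabetical order:
(E, K): E contains K ✓
(J, L): J contains L ✓
(P, D): P contains D ✓
(W, D): W contains D ✓
(W, P): W contains P ✓
(Z, L): Z contains L ✓
Count: 6.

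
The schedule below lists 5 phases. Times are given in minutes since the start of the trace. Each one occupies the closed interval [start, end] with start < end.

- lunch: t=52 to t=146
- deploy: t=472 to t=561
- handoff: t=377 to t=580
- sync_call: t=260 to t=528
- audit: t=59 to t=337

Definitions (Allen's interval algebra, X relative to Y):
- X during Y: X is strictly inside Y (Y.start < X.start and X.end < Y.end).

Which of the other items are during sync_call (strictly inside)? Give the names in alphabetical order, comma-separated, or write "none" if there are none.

none

Target sync_call = [t=260, t=528].
audit [t=59, t=337] → overlaps → no.
deploy [t=472, t=561] → overlapped-by → no.
handoff [t=377, t=580] → overlapped-by → no.
lunch [t=52, t=146] → before → no.
Result: none.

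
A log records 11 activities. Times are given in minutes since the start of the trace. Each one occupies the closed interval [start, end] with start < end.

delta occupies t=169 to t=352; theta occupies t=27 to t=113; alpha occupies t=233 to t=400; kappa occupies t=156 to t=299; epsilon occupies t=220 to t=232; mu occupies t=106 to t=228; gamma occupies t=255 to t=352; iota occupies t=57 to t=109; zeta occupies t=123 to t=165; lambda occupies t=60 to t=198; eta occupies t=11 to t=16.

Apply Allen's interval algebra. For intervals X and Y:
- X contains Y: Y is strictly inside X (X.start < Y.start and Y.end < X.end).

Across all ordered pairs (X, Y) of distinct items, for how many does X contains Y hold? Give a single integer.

6

Checking all 110 ordered pairs for relation 'contains'; matching pairs in alphabetical order:
(alpha, gamma): alpha contains gamma ✓
(delta, epsilon): delta contains epsilon ✓
(kappa, epsilon): kappa contains epsilon ✓
(lambda, zeta): lambda contains zeta ✓
(mu, zeta): mu contains zeta ✓
(theta, iota): theta contains iota ✓
Count: 6.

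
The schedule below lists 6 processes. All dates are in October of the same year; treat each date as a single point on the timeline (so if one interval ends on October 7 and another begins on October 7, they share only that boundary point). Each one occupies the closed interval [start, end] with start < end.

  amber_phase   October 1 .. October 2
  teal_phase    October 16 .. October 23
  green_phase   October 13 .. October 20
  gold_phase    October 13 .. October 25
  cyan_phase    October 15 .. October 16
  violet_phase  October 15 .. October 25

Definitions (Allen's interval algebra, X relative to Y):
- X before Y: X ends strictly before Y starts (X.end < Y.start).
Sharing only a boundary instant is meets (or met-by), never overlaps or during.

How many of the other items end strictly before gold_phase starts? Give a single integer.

1

Target gold_phase = [October 13, October 25].
amber_phase [October 1, October 2] → before → counts.
cyan_phase [October 15, October 16] → during → no.
green_phase [October 13, October 20] → starts → no.
teal_phase [October 16, October 23] → during → no.
violet_phase [October 15, October 25] → finishes → no.
Total: 1.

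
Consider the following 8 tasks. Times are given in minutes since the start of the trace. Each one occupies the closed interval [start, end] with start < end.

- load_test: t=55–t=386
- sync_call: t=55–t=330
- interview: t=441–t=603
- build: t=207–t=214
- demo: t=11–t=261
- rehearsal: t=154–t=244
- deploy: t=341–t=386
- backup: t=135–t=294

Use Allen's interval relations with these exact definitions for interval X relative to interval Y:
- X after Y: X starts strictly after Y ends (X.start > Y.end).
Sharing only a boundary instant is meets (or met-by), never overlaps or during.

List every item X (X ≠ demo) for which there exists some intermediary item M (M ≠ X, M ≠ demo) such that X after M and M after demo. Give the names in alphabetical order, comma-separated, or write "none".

interview

Target demo = [t=11, t=261].
Intermediaries M with M after demo: deploy, interview.
Via deploy — items with X after deploy: interview.
Via interview — items with X after interview: none.
Union: interview.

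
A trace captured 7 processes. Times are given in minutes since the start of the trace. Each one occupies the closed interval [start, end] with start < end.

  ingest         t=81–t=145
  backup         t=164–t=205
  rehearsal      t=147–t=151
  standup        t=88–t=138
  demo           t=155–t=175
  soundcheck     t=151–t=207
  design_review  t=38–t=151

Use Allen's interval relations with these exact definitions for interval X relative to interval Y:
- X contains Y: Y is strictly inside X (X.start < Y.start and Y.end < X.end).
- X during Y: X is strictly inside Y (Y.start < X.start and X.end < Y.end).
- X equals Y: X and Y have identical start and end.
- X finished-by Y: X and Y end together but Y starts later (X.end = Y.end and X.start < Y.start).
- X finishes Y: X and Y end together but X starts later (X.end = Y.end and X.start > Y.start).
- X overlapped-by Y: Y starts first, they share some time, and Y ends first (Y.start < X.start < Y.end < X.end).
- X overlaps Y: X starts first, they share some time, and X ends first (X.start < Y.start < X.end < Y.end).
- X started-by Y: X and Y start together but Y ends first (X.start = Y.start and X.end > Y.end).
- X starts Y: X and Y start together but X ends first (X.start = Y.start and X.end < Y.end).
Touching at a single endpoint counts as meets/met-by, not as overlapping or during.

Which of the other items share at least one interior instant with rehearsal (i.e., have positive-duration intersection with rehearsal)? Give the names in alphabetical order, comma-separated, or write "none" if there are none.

Target rehearsal = [t=147, t=151].
backup [t=164, t=205] → after → no.
demo [t=155, t=175] → after → no.
design_review [t=38, t=151] → finished-by → yes.
ingest [t=81, t=145] → before → no.
soundcheck [t=151, t=207] → met-by → no.
standup [t=88, t=138] → before → no.
Result: design_review.

design_review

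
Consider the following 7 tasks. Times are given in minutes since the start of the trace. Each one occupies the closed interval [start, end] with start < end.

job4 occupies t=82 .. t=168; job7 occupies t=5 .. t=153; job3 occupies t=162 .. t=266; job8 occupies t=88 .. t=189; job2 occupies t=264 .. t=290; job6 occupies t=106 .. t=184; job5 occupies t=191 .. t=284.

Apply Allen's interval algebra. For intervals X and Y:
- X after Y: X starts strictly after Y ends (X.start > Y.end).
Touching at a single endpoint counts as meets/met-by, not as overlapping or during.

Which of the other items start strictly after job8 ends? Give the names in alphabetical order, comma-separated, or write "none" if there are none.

job2, job5

Target job8 = [t=88, t=189].
job2 [t=264, t=290] → after → yes.
job3 [t=162, t=266] → overlapped-by → no.
job4 [t=82, t=168] → overlaps → no.
job5 [t=191, t=284] → after → yes.
job6 [t=106, t=184] → during → no.
job7 [t=5, t=153] → overlaps → no.
Result: job2, job5.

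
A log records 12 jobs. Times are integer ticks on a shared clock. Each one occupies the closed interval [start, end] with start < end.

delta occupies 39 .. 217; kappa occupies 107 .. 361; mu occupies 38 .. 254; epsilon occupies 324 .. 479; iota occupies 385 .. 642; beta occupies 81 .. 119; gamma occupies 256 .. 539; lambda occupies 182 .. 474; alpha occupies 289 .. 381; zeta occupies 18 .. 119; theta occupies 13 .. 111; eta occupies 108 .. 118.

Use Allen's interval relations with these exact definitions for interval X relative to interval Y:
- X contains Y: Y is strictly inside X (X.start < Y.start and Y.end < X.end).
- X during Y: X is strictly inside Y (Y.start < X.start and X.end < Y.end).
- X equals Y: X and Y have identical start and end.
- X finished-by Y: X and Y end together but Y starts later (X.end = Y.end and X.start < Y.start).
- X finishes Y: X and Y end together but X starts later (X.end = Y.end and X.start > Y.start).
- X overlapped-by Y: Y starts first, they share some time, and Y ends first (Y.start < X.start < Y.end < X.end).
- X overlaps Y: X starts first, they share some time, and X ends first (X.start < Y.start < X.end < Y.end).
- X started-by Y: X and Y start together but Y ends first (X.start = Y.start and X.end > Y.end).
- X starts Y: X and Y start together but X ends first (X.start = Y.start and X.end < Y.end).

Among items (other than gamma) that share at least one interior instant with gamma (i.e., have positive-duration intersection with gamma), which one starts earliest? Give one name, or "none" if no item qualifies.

Target gamma = [256, 539].
alpha [289, 381] → during → candidate.
beta [81, 119] → before → excluded.
delta [39, 217] → before → excluded.
epsilon [324, 479] → during → candidate.
eta [108, 118] → before → excluded.
iota [385, 642] → overlapped-by → candidate.
kappa [107, 361] → overlaps → candidate.
lambda [182, 474] → overlaps → candidate.
mu [38, 254] → before → excluded.
theta [13, 111] → before → excluded.
zeta [18, 119] → before → excluded.
Among candidates, earliest start is 107 → kappa.

kappa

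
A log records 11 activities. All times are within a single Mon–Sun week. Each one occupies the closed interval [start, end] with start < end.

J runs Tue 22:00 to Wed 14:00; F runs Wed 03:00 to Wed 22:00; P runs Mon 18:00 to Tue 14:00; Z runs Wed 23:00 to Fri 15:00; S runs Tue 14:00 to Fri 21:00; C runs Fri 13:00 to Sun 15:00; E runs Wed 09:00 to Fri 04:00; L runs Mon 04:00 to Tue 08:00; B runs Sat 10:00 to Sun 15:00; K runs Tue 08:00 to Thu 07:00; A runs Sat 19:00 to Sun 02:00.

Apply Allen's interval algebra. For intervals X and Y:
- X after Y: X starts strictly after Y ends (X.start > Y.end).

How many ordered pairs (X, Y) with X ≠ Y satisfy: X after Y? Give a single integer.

33

Checking all 110 ordered pairs for relation 'after'; matching pairs in alphabetical order:
(A, E): A after E ✓
(A, F): A after F ✓
(A, J): A after J ✓
(A, K): A after K ✓
(A, L): A after L ✓
(A, P): A after P ✓
(A, S): A after S ✓
(A, Z): A after Z ✓
(B, E): B after E ✓
(B, F): B after F ✓
(B, J): B after J ✓
(B, K): B after K ✓
(B, L): B after L ✓
(B, P): B after P ✓
(B, S): B after S ✓
(B, Z): B after Z ✓
(C, E): C after E ✓
(C, F): C after F ✓
(C, J): C after J ✓
(C, K): C after K ✓
(C, L): C after L ✓
(C, P): C after P ✓
(E, L): E after L ✓
(E, P): E after P ✓
... plus 9 further pairs not listed.
Count: 33.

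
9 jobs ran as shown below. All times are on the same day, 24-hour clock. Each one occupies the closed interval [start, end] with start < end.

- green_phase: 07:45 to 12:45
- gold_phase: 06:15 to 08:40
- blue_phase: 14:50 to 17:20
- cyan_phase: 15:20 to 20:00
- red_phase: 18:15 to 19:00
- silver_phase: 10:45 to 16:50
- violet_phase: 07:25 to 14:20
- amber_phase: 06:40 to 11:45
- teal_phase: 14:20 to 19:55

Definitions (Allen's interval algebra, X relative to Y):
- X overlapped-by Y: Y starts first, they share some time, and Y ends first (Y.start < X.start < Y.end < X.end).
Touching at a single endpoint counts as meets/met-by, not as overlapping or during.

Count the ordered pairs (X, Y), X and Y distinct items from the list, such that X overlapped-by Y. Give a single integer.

13

Checking all 72 ordered pairs for relation 'overlapped-by'; matching pairs in alphabetical order:
(amber_phase, gold_phase): amber_phase overlapped-by gold_phase ✓
(blue_phase, silver_phase): blue_phase overlapped-by silver_phase ✓
(cyan_phase, blue_phase): cyan_phase overlapped-by blue_phase ✓
(cyan_phase, silver_phase): cyan_phase overlapped-by silver_phase ✓
(cyan_phase, teal_phase): cyan_phase overlapped-by teal_phase ✓
(green_phase, amber_phase): green_phase overlapped-by amber_phase ✓
(green_phase, gold_phase): green_phase overlapped-by gold_phase ✓
(silver_phase, amber_phase): silver_phase overlapped-by amber_phase ✓
(silver_phase, green_phase): silver_phase overlapped-by green_phase ✓
(silver_phase, violet_phase): silver_phase overlapped-by violet_phase ✓
(teal_phase, silver_phase): teal_phase overlapped-by silver_phase ✓
(violet_phase, amber_phase): violet_phase overlapped-by amber_phase ✓
(violet_phase, gold_phase): violet_phase overlapped-by gold_phase ✓
Count: 13.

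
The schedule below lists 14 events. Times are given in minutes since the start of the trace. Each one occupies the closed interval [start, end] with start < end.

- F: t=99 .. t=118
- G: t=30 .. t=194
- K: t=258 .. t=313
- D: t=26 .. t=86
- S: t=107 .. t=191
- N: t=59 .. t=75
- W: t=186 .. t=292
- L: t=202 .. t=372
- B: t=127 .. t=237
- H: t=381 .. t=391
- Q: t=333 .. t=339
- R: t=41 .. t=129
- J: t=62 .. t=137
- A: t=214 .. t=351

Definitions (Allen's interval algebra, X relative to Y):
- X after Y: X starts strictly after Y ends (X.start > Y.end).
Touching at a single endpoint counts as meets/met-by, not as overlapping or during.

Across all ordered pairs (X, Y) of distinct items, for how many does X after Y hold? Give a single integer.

Checking all 182 ordered pairs for relation 'after'; matching pairs in alphabetical order:
(A, D): A after D ✓
(A, F): A after F ✓
(A, G): A after G ✓
(A, J): A after J ✓
(A, N): A after N ✓
(A, R): A after R ✓
(A, S): A after S ✓
(B, D): B after D ✓
(B, F): B after F ✓
(B, N): B after N ✓
(F, D): F after D ✓
(F, N): F after N ✓
(H, A): H after A ✓
(H, B): H after B ✓
(H, D): H after D ✓
(H, F): H after F ✓
(H, G): H after G ✓
(H, J): H after J ✓
(H, K): H after K ✓
(H, L): H after L ✓
(H, N): H after N ✓
(H, Q): H after Q ✓
(H, R): H after R ✓
(H, S): H after S ✓
... plus 33 further pairs not listed.
Count: 57.

57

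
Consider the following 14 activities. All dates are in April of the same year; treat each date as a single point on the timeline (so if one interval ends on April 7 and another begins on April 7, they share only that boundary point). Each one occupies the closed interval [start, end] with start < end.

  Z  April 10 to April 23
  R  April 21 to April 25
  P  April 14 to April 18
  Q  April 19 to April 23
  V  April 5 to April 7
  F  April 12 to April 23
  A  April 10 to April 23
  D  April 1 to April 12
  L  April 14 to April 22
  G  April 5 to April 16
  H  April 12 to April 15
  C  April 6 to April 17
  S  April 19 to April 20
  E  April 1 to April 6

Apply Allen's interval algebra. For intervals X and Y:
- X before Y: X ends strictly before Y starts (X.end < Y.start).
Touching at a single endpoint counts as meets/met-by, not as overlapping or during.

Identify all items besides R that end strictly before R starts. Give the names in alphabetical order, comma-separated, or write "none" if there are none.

C, D, E, G, H, P, S, V

Target R = [April 21, April 25].
A [April 10, April 23] → overlaps → no.
C [April 6, April 17] → before → yes.
D [April 1, April 12] → before → yes.
E [April 1, April 6] → before → yes.
F [April 12, April 23] → overlaps → no.
G [April 5, April 16] → before → yes.
H [April 12, April 15] → before → yes.
L [April 14, April 22] → overlaps → no.
P [April 14, April 18] → before → yes.
Q [April 19, April 23] → overlaps → no.
S [April 19, April 20] → before → yes.
V [April 5, April 7] → before → yes.
Z [April 10, April 23] → overlaps → no.
Result: C, D, E, G, H, P, S, V.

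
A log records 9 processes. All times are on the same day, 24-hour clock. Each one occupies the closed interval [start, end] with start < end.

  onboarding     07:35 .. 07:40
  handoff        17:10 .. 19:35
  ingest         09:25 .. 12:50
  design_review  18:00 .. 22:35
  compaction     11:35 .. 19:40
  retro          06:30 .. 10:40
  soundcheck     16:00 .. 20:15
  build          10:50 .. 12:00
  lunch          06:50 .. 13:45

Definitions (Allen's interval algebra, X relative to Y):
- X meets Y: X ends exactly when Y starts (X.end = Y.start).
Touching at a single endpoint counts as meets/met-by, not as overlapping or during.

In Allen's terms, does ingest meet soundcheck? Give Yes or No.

No

ingest = [09:25, 12:50], soundcheck = [16:00, 20:15].
Actual relation of ingest to soundcheck: before.
Asked whether 'meets' holds → No.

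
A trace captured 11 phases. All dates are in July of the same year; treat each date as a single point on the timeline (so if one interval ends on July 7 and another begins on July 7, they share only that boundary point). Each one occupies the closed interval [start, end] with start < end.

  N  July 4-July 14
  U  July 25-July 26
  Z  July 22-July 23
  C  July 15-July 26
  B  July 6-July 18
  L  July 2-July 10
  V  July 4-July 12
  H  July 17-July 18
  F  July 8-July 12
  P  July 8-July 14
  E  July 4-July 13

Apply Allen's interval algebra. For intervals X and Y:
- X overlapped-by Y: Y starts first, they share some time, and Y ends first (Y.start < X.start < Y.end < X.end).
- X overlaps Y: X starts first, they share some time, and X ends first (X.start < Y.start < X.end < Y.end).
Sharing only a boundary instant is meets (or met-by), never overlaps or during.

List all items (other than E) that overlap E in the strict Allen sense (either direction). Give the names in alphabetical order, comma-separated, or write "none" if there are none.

B, L, P

Target E = [July 4, July 13].
B [July 6, July 18] → overlapped-by → yes.
C [July 15, July 26] → after → no.
F [July 8, July 12] → during → no.
H [July 17, July 18] → after → no.
L [July 2, July 10] → overlaps → yes.
N [July 4, July 14] → started-by → no.
P [July 8, July 14] → overlapped-by → yes.
U [July 25, July 26] → after → no.
V [July 4, July 12] → starts → no.
Z [July 22, July 23] → after → no.
Result: B, L, P.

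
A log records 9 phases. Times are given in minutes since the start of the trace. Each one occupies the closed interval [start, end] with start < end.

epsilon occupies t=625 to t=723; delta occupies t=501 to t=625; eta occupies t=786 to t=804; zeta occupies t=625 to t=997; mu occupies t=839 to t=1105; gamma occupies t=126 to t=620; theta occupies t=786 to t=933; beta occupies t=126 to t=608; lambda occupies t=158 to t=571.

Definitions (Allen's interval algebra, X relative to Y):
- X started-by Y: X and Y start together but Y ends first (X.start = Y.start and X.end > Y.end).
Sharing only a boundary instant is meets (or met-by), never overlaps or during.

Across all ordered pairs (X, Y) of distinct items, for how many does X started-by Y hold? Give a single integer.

3

Checking all 72 ordered pairs for relation 'started-by'; matching pairs in alphabetical order:
(gamma, beta): gamma started-by beta ✓
(theta, eta): theta started-by eta ✓
(zeta, epsilon): zeta started-by epsilon ✓
Count: 3.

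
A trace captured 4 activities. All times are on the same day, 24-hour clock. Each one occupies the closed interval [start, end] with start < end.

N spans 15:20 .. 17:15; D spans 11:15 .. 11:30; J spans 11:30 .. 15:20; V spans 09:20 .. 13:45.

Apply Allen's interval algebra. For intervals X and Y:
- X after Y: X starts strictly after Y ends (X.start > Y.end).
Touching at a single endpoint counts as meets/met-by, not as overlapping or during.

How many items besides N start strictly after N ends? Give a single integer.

0

Target N = [15:20, 17:15].
D [11:15, 11:30] → before → no.
J [11:30, 15:20] → meets → no.
V [09:20, 13:45] → before → no.
Total: 0.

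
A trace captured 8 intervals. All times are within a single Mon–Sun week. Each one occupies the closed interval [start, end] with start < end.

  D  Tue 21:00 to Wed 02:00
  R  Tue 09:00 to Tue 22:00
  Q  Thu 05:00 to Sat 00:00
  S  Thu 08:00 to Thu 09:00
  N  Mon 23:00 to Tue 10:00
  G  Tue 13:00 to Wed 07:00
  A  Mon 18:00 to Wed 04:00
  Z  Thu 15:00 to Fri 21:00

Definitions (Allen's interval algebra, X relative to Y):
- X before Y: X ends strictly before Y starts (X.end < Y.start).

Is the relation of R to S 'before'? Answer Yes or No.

Yes

R = [Tue 09:00, Tue 22:00], S = [Thu 08:00, Thu 09:00].
Actual relation of R to S: before.
Asked whether 'before' holds → Yes.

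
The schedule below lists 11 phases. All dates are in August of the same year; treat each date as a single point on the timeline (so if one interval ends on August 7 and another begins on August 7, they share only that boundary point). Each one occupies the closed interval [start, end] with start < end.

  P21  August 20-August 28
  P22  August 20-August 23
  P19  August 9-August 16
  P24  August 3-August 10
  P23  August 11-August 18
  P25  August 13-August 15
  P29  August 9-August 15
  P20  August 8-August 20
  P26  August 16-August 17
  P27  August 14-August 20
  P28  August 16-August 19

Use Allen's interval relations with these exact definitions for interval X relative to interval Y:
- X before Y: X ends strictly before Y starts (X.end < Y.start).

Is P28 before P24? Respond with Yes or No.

No

P28 = [August 16, August 19], P24 = [August 3, August 10].
Actual relation of P28 to P24: after.
Asked whether 'before' holds → No.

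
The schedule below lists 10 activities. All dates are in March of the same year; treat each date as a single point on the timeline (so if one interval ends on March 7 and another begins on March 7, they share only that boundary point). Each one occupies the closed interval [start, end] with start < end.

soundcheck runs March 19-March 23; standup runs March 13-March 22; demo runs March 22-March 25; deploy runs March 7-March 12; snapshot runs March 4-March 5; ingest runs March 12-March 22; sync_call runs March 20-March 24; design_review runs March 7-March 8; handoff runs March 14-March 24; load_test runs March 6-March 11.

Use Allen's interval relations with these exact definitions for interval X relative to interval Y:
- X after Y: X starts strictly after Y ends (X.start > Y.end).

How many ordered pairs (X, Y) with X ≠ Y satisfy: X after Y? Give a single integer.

26

Checking all 90 ordered pairs for relation 'after'; matching pairs in alphabetical order:
(demo, deploy): demo after deploy ✓
(demo, design_review): demo after design_review ✓
(demo, load_test): demo after load_test ✓
(demo, snapshot): demo after snapshot ✓
(deploy, snapshot): deploy after snapshot ✓
(design_review, snapshot): design_review after snapshot ✓
(handoff, deploy): handoff after deploy ✓
(handoff, design_review): handoff after design_review ✓
(handoff, load_test): handoff after load_test ✓
(handoff, snapshot): handoff after snapshot ✓
(ingest, design_review): ingest after design_review ✓
(ingest, load_test): ingest after load_test ✓
(ingest, snapshot): ingest after snapshot ✓
(load_test, snapshot): load_test after snapshot ✓
(soundcheck, deploy): soundcheck after deploy ✓
(soundcheck, design_review): soundcheck after design_review ✓
(soundcheck, load_test): soundcheck after load_test ✓
(soundcheck, snapshot): soundcheck after snapshot ✓
(standup, deploy): standup after deploy ✓
(standup, design_review): standup after design_review ✓
(standup, load_test): standup after load_test ✓
(standup, snapshot): standup after snapshot ✓
(sync_call, deploy): sync_call after deploy ✓
(sync_call, design_review): sync_call after design_review ✓
... plus 2 further pairs not listed.
Count: 26.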